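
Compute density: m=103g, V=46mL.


ρ = mass/volume
= 103/46
= 2.239 g/mL

2.239 g/mL


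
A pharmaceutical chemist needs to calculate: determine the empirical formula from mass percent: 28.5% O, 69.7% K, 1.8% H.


Assume 100 g sample. Moles of each element:
  O: 28.5/16.0 = 1.781 mol
  K: 69.7/39.1 = 1.783 mol
  H: 1.8/1.008 = 1.786 mol
Divide by smallest (1.781):
  O: 1.781/1.781 = 1.0
  K: 1.783/1.781 = 1.0
  H: 1.786/1.781 = 1.0
Empirical formula: KOH

KOH


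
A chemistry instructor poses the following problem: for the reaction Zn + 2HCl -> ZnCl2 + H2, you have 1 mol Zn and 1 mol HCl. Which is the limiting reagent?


Mole ratio available / coefficient:
  Zn: 1/1 = 1.000
  HCl: 1/2 = 0.500
Smaller ratio is limiting.

HCl


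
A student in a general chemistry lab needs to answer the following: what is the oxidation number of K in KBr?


Group 1 metal: +1
Oxidation number: +1

+1


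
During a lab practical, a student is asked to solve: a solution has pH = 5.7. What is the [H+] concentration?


[H+] = 10^(-pH) = 10^(-5.7)
= 2.0×10^-6 M

2.0×10^-6 M


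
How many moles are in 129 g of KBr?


M(KBr) = 119.0 g/mol
n = mass/M = 129/119.0 = 1.084 mol

1.084 mol


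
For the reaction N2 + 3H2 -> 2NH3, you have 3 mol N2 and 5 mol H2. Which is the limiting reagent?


Mole ratio available / coefficient:
  N2: 3/1 = 3.000
  H2: 5/3 = 1.667
Smaller ratio is limiting.

H2


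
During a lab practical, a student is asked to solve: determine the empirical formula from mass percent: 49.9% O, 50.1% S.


Assume 100 g sample. Moles of each element:
  O: 49.9/16.0 = 3.119 mol
  S: 50.1/32.07 = 1.562 mol
Divide by smallest (1.562):
  O: 3.119/1.562 = 2.0
  S: 1.562/1.562 = 1.0
Empirical formula: SO2

SO2


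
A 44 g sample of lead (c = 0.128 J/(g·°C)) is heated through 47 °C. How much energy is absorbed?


q = mcΔT = 44 × 0.128 × 47
= 264.70 J

264.70 J


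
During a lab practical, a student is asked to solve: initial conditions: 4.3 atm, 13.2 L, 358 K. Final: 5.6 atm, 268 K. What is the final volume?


P1V1/T1 = P2V2/T2
V2 = P1V1T2/(T1P2)
= 4.3×13.2×268/(358×5.6)
= 7.588 L

7.588 L


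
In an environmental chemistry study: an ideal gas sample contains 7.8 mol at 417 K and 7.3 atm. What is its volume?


PV = nRT  (R = 0.08206 L·atm/(mol·K))
V = nRT/P = 7.8×0.08206×417/7.3
= 36.563 L

36.563 L


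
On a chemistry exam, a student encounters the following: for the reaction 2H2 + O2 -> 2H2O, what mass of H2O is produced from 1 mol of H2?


Mole ratio H2O:H2 = 2:2
n(H2O) = 1 × 2/2 = 1.000 mol
mass = 1.000 × 18.02 = 18.02 g

18.02 g


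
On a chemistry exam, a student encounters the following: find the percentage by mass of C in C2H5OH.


M(C2H5OH) = 2×12.01 + 6×1.008 + 1×16.0 = 46.068 g/mol
Mass of C = 2 × 12.01 = 24.02 g/mol
% C = 24.02/46.068 × 100 = 52.14%

52.14%


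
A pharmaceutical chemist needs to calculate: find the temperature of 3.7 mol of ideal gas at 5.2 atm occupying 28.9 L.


PV = nRT  (R = 0.08206 L·atm/(mol·K))
T = PV/(nR) = 5.2×28.9/(3.7×0.08206)
= 150.28/0.303622
= 494.96 K

494.96 K


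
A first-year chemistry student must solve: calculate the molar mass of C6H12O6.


M(C6H12O6) = 6×12.01 + 12×1.008 + 6×16.0
= 72.06 + 12.1 + 96.0
= 180.16 g/mol

180.16 g/mol


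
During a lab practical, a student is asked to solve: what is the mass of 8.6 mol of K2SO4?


M(K2SO4) = 174.27 g/mol
mass = n × M = 8.6 × 174.27 = 1498.72 g

1498.72 g


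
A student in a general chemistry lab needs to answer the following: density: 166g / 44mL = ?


ρ = mass/volume
= 166/44
= 3.773 g/mL

3.773 g/mL


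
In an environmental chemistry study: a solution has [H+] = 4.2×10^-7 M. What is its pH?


pH = -log10([H+]) = -log10(4.2×10^-7)
= 7 - log10(4.2)
= 7 - 0.62
= 6.38

6.38


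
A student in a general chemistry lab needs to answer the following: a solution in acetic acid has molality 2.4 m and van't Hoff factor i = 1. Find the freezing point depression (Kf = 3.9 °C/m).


ΔTf = Kf × m × i
= 3.9 × 2.4 × 1
= 9.36 °C

9.36 °C


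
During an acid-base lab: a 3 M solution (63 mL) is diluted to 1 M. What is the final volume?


C1V1 = C2V2
3 × 63 = 1 × V2
V2 = 189/1 = 189.0 mL

189.0 mL


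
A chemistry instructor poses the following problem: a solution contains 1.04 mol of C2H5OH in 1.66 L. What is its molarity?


M = n/V = 1.04/1.66 = 0.627 mol/L

0.627 M


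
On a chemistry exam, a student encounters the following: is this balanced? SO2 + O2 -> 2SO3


Equation: SO2 + O2 -> 2SO3
Check atoms: O: 4≠6, S: 1≠2
Not balanced

No, not balanced


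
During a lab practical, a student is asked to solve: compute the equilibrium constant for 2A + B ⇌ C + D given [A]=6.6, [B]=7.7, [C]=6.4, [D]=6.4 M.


Kc = [C][D]/([A]^2[B])
= (6.4^1 × 6.4^1)/(6.6^2 × 7.7^1)
= 40.96/335.412
= 0.1221

0.1221


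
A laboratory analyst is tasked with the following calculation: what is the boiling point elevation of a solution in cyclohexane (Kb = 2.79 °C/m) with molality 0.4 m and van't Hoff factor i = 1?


ΔTb = Kb × m × i
= 2.79 × 0.4 × 1
= 1.116 °C

1.116 °C


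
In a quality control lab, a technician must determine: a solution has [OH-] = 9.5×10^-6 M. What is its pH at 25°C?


pOH = -log10([OH-]) = -log10(9.5×10^-6)
= 6 - log10(9.5) = 5.02
pH = 14 - pOH = 14 - 5.02 = 8.98

8.98


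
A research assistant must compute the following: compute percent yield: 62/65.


% yield = actual/theoretical × 100
= 62/65 × 100
= 95.38%

95.38%


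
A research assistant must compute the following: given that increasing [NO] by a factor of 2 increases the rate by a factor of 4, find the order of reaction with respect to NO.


rate ∝ [NO]^n
2^n = 4 → n = 2
Order in NO: 2

2


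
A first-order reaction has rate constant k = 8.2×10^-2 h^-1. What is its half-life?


t½ = ln2/k = 0.693147/(8.2×10^-2 h^-1)
= 8.453 h

8.453 h


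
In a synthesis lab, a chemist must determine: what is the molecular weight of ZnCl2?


M(ZnCl2) = 1×65.38 + 2×35.45
= 65.38 + 70.9
= 136.28 g/mol

136.28 g/mol


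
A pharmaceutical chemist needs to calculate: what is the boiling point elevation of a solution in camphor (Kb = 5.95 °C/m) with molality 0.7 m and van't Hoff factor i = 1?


ΔTb = Kb × m × i
= 5.95 × 0.7 × 1
= 4.165 °C

4.165 °C


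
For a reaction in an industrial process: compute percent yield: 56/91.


% yield = actual/theoretical × 100
= 56/91 × 100
= 61.54%

61.54%


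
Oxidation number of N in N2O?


2x + (-2) = 0, so x = +1
Oxidation number: +1

+1


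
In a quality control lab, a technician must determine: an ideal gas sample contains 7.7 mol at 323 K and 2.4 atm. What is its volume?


PV = nRT  (R = 0.08206 L·atm/(mol·K))
V = nRT/P = 7.7×0.08206×323/2.4
= 85.038 L

85.038 L


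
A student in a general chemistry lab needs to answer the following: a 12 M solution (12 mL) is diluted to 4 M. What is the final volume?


C1V1 = C2V2
12 × 12 = 4 × V2
V2 = 144/4 = 36.0 mL

36.0 mL


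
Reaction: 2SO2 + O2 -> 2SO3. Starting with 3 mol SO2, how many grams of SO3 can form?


Mole ratio SO3:SO2 = 2:2
n(SO3) = 3 × 2/2 = 3.000 mol
mass = 3.000 × 80.07 = 240.21 g

240.21 g


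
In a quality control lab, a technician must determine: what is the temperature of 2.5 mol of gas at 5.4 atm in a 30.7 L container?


PV = nRT  (R = 0.08206 L·atm/(mol·K))
T = PV/(nR) = 5.4×30.7/(2.5×0.08206)
= 165.78/0.205150
= 808.09 K

808.09 K


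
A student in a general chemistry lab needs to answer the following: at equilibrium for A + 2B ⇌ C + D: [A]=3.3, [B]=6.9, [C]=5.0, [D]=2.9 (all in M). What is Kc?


Kc = [C][D]/([A][B]^2)
= (5.0^1 × 2.9^1)/(3.3^1 × 6.9^2)
= 14.5/157.113
= 0.09229

0.09229


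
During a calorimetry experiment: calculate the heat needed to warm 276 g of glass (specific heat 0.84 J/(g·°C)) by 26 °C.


q = mcΔT = 276 × 0.84 × 26
= 6027.84 J

6027.84 J


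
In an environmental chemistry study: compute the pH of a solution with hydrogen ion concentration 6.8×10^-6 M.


pH = -log10([H+]) = -log10(6.8×10^-6)
= 6 - log10(6.8)
= 6 - 0.83
= 5.17

5.17


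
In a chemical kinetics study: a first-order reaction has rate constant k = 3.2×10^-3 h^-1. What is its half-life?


t½ = ln2/k = 0.693147/(3.2×10^-3 h^-1)
= 216.6 h

216.6 h


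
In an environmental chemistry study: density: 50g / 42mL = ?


ρ = mass/volume
= 50/42
= 1.19 g/mL

1.19 g/mL


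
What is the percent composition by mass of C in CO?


M(CO) = 1×12.01 + 1×16.0 = 28.01 g/mol
Mass of C = 1 × 12.01 = 12.01 g/mol
% C = 12.01/28.01 × 100 = 42.88%

42.88%


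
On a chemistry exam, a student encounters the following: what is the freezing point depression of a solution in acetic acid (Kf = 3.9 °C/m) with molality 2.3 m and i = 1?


ΔTf = Kf × m × i
= 3.9 × 2.3 × 1
= 8.97 °C

8.97 °C


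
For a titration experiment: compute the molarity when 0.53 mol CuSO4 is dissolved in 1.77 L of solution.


M = n/V = 0.53/1.77 = 0.299 mol/L

0.299 M


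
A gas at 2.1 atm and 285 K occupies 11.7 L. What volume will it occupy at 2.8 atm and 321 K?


P1V1/T1 = P2V2/T2
V2 = P1V1T2/(T1P2)
= 2.1×11.7×321/(285×2.8)
= 9.883 L

9.883 L


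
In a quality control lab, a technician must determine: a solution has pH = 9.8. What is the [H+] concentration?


[H+] = 10^(-pH) = 10^(-9.8)
= 1.58×10^-10 M

1.58×10^-10 M


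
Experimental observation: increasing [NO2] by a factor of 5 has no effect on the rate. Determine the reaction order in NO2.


rate ∝ [NO2]^n
rate ∝ [NO2]^0
Order in NO2: 0

0


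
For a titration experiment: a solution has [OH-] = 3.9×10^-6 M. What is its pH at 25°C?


pOH = -log10([OH-]) = -log10(3.9×10^-6)
= 6 - log10(3.9) = 5.41
pH = 14 - pOH = 14 - 5.41 = 8.59

8.59


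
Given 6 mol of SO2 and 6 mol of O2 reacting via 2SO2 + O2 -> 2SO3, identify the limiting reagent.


Mole ratio available / coefficient:
  SO2: 6/2 = 3.000
  O2: 6/1 = 6.000
Smaller ratio is limiting.

SO2


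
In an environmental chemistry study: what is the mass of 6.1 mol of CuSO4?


M(CuSO4) = 159.62 g/mol
mass = n × M = 6.1 × 159.62 = 973.68 g

973.68 g


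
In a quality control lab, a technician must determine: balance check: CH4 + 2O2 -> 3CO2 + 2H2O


Equation: CH4 + 2O2 -> 3CO2 + 2H2O
Check atoms: C: 1≠3, H: 4=4, O: 4≠8
Not balanced

No, not balanced


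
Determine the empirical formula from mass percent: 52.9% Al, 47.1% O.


Assume 100 g sample. Moles of each element:
  Al: 52.9/26.98 = 1.961 mol
  O: 47.1/16.0 = 2.944 mol
Divide by smallest (1.961):
  Al: 1.961/1.961 = 1.0
  O: 2.944/1.961 = 1.5
Multiply all ratios by 2 to obtain whole numbers.
Empirical formula: Al2O3

Al2O3


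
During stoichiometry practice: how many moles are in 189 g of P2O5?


M(P2O5) = 141.94 g/mol
n = mass/M = 189/141.94 = 1.3315 mol

1.3315 mol


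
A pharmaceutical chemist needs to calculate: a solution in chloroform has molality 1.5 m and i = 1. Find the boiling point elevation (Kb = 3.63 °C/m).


ΔTb = Kb × m × i
= 3.63 × 1.5 × 1
= 5.445 °C

5.445 °C


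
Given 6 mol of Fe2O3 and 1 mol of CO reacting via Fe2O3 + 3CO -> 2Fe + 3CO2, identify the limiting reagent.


Mole ratio available / coefficient:
  Fe2O3: 6/1 = 6.000
  CO: 1/3 = 0.333
Smaller ratio is limiting.

CO


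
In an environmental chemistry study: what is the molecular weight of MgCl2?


M(MgCl2) = 1×24.31 + 2×35.45
= 24.31 + 70.9
= 95.21 g/mol

95.21 g/mol


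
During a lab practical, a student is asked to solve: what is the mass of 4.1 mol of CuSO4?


M(CuSO4) = 159.62 g/mol
mass = n × M = 4.1 × 159.62 = 654.44 g

654.44 g


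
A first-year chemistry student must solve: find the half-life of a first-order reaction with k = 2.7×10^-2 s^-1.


t½ = ln2/k = 0.693147/(2.7×10^-2 s^-1)
= 25.67 s

25.67 s


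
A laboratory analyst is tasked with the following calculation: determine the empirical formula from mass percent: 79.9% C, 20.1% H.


Assume 100 g sample. Moles of each element:
  C: 79.9/12.01 = 6.653 mol
  H: 20.1/1.008 = 19.94 mol
Divide by smallest (6.653):
  C: 6.653/6.653 = 1.0
  H: 19.94/6.653 = 3.0
Empirical formula: CH3

CH3


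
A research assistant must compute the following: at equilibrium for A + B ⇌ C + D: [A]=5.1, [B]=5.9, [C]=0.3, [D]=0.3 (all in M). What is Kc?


Kc = [C][D]/([A][B])
= (0.3^1 × 0.3^1)/(5.1^1 × 5.9^1)
= 0.09/30.09
= 0.002991

0.002991


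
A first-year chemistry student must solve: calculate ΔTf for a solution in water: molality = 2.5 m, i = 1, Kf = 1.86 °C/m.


ΔTf = Kf × m × i
= 1.86 × 2.5 × 1
= 4.65 °C

4.65 °C


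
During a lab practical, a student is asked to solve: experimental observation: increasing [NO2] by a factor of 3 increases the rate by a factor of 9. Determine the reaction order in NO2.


rate ∝ [NO2]^n
3^n = 9 → n = 2
Order in NO2: 2

2


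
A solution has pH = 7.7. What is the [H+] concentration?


[H+] = 10^(-pH) = 10^(-7.7)
= 2.0×10^-8 M

2.0×10^-8 M


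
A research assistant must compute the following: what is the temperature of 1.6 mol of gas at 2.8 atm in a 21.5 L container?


PV = nRT  (R = 0.08206 L·atm/(mol·K))
T = PV/(nR) = 2.8×21.5/(1.6×0.08206)
= 60.20/0.131296
= 458.51 K

458.51 K


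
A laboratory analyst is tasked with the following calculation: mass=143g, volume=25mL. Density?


ρ = mass/volume
= 143/25
= 5.72 g/mL

5.72 g/mL


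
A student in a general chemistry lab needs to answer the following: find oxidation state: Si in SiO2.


x + 2(-2) = 0, so x = +4
Oxidation number: +4

+4


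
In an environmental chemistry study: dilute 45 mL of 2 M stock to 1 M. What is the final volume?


C1V1 = C2V2
2 × 45 = 1 × V2
V2 = 90/1 = 90.0 mL

90.0 mL


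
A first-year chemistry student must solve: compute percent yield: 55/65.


% yield = actual/theoretical × 100
= 55/65 × 100
= 84.62%

84.62%


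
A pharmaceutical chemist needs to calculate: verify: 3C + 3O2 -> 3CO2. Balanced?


Equation: 3C + 3O2 -> 3CO2
Check atoms: C: 3=3, O: 6=6
Balanced

Yes, balanced


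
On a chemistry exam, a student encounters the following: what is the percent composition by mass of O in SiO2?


M(SiO2) = 1×28.09 + 2×16.0 = 60.09 g/mol
Mass of O = 2 × 16.0 = 32.00 g/mol
% O = 32.00/60.09 × 100 = 53.25%

53.25%


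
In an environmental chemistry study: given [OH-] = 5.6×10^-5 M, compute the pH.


pOH = -log10([OH-]) = -log10(5.6×10^-5)
= 5 - log10(5.6) = 4.25
pH = 14 - pOH = 14 - 4.25 = 9.75

9.75


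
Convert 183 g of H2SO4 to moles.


M(H2SO4) = 98.09 g/mol
n = mass/M = 183/98.09 = 1.8656 mol

1.8656 mol


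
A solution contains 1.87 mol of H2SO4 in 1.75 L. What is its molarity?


M = n/V = 1.87/1.75 = 1.069 mol/L

1.069 M


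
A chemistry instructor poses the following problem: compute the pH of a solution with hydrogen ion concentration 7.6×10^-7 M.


pH = -log10([H+]) = -log10(7.6×10^-7)
= 7 - log10(7.6)
= 7 - 0.88
= 6.12

6.12


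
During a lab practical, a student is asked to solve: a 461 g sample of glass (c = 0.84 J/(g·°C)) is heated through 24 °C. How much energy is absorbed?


q = mcΔT = 461 × 0.84 × 24
= 9293.76 J

9293.76 J


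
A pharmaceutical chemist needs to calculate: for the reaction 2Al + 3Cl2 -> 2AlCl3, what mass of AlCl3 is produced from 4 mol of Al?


Mole ratio AlCl3:Al = 2:2
n(AlCl3) = 4 × 2/2 = 4.000 mol
mass = 4.000 × 133.33 = 533.32 g

533.32 g


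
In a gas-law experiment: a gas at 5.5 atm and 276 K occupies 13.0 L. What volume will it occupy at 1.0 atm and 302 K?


P1V1/T1 = P2V2/T2
V2 = P1V1T2/(T1P2)
= 5.5×13.0×302/(276×1.0)
= 78.236 L

78.236 L


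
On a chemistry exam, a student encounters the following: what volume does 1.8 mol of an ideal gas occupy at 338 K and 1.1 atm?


PV = nRT  (R = 0.08206 L·atm/(mol·K))
V = nRT/P = 1.8×0.08206×338/1.1
= 45.387 L

45.387 L


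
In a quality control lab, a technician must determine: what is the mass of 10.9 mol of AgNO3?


M(AgNO3) = 169.88 g/mol
mass = n × M = 10.9 × 169.88 = 1851.69 g

1851.69 g


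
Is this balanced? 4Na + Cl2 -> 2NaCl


Equation: 4Na + Cl2 -> 2NaCl
Check atoms: Cl: 2=2, Na: 4≠2
Not balanced

No, not balanced


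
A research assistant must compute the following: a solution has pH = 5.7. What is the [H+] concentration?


[H+] = 10^(-pH) = 10^(-5.7)
= 2.0×10^-6 M

2.0×10^-6 M


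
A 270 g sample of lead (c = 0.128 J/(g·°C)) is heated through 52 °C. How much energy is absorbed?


q = mcΔT = 270 × 0.128 × 52
= 1797.12 J

1797.12 J


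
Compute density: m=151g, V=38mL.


ρ = mass/volume
= 151/38
= 3.974 g/mL

3.974 g/mL


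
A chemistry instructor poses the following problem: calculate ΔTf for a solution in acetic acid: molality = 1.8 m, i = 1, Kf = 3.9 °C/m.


ΔTf = Kf × m × i
= 3.9 × 1.8 × 1
= 7.02 °C

7.02 °C


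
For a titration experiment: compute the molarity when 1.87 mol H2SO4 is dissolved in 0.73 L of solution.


M = n/V = 1.87/0.73 = 2.562 mol/L

2.562 M


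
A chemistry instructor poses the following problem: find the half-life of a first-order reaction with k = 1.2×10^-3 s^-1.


t½ = ln2/k = 0.693147/(1.2×10^-3 s^-1)
= 577.6 s

577.6 s


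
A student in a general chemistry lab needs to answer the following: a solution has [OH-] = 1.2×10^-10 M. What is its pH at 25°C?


pOH = -log10([OH-]) = -log10(1.2×10^-10)
= 10 - log10(1.2) = 9.92
pH = 14 - pOH = 14 - 9.92 = 4.08

4.08


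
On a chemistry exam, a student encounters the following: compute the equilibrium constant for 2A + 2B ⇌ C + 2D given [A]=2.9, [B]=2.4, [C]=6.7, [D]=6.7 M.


Kc = [C][D]^2/([A]^2[B]^2)
= (6.7^1 × 6.7^2)/(2.9^2 × 2.4^2)
= 300.763/48.4416
= 6.209

6.209


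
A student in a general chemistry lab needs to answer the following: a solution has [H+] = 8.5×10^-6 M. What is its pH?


pH = -log10([H+]) = -log10(8.5×10^-6)
= 6 - log10(8.5)
= 6 - 0.93
= 5.07

5.07


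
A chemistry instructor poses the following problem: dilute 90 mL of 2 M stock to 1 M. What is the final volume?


C1V1 = C2V2
2 × 90 = 1 × V2
V2 = 180/1 = 180.0 mL

180.0 mL


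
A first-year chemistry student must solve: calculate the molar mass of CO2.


M(CO2) = 1×12.01 + 2×16.0
= 12.01 + 32.0
= 44.01 g/mol

44.01 g/mol


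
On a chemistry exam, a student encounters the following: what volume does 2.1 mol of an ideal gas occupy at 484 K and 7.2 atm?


PV = nRT  (R = 0.08206 L·atm/(mol·K))
V = nRT/P = 2.1×0.08206×484/7.2
= 11.584 L

11.584 L


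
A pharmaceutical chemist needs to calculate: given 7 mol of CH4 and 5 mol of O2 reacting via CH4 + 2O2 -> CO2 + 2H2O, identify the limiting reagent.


Mole ratio available / coefficient:
  CH4: 7/1 = 7.000
  O2: 5/2 = 2.500
Smaller ratio is limiting.

O2


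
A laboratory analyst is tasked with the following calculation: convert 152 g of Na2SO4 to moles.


M(Na2SO4) = 142.05 g/mol
n = mass/M = 152/142.05 = 1.07 mol

1.07 mol


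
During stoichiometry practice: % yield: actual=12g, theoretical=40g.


% yield = actual/theoretical × 100
= 12/40 × 100
= 30.0%

30.0%


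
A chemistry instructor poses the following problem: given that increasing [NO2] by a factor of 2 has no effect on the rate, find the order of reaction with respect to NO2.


rate ∝ [NO2]^n
rate ∝ [NO2]^0
Order in NO2: 0

0


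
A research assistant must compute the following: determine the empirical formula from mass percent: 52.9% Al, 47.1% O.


Assume 100 g sample. Moles of each element:
  Al: 52.9/26.98 = 1.961 mol
  O: 47.1/16.0 = 2.944 mol
Divide by smallest (1.961):
  Al: 1.961/1.961 = 1.0
  O: 2.944/1.961 = 1.5
Multiply all ratios by 2 to obtain whole numbers.
Empirical formula: Al2O3

Al2O3


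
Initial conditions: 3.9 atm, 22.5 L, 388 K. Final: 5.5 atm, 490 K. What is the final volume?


P1V1/T1 = P2V2/T2
V2 = P1V1T2/(T1P2)
= 3.9×22.5×490/(388×5.5)
= 20.149 L

20.149 L


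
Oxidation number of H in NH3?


H is +1 with nonmetals
Oxidation number: +1

+1


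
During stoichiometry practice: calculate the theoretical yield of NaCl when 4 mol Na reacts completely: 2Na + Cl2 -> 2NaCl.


Mole ratio NaCl:Na = 2:2
n(NaCl) = 4 × 2/2 = 4.000 mol
mass = 4.000 × 58.44 = 233.76 g

233.76 g


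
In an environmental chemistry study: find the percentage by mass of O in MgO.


M(MgO) = 1×24.31 + 1×16.0 = 40.31 g/mol
Mass of O = 1 × 16.0 = 16.00 g/mol
% O = 16.00/40.31 × 100 = 39.69%

39.69%


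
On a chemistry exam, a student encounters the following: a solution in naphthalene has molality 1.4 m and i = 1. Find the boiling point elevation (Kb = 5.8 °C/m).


ΔTb = Kb × m × i
= 5.8 × 1.4 × 1
= 8.12 °C

8.12 °C


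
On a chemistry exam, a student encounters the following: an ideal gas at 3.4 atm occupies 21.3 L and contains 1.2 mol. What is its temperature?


PV = nRT  (R = 0.08206 L·atm/(mol·K))
T = PV/(nR) = 3.4×21.3/(1.2×0.08206)
= 72.42/0.098472
= 735.44 K

735.44 K


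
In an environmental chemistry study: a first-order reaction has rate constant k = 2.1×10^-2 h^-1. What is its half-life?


t½ = ln2/k = 0.693147/(2.1×10^-2 h^-1)
= 33.01 h

33.01 h


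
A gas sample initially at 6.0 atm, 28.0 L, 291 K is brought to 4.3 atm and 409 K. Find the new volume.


P1V1/T1 = P2V2/T2
V2 = P1V1T2/(T1P2)
= 6.0×28.0×409/(291×4.3)
= 54.912 L

54.912 L


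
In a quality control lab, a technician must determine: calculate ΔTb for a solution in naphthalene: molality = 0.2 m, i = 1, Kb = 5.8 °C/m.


ΔTb = Kb × m × i
= 5.8 × 0.2 × 1
= 1.16 °C

1.16 °C


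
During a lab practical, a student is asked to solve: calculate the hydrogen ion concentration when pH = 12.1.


[H+] = 10^(-pH) = 10^(-12.1)
= 7.94×10^-13 M

7.94×10^-13 M


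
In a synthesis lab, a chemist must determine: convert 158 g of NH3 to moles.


M(NH3) = 17.03 g/mol
n = mass/M = 158/17.03 = 9.2777 mol

9.2777 mol


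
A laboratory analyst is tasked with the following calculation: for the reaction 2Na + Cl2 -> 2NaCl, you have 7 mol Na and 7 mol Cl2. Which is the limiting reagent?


Mole ratio available / coefficient:
  Na: 7/2 = 3.500
  Cl2: 7/1 = 7.000
Smaller ratio is limiting.

Na


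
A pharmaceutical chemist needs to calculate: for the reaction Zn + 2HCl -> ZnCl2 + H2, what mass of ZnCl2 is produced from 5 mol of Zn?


Mole ratio ZnCl2:Zn = 1:1
n(ZnCl2) = 5 × 1/1 = 5.000 mol
mass = 5.000 × 136.28 = 681.4 g

681.4 g


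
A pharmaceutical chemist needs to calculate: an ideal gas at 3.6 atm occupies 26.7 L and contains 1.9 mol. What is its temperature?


PV = nRT  (R = 0.08206 L·atm/(mol·K))
T = PV/(nR) = 3.6×26.7/(1.9×0.08206)
= 96.12/0.155914
= 616.49 K

616.49 K


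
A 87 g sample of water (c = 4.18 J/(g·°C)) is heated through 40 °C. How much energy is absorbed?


q = mcΔT = 87 × 4.18 × 40
= 14546.40 J

14546.40 J


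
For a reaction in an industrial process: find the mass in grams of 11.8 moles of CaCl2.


M(CaCl2) = 110.98 g/mol
mass = n × M = 11.8 × 110.98 = 1309.56 g

1309.56 g


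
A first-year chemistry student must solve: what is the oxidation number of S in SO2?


x + 2(-2) = 0, so x = +4
Oxidation number: +4

+4


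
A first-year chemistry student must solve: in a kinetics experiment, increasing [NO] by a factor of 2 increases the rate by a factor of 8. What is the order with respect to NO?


rate ∝ [NO]^n
2^n = 8 → n = 3
Order in NO: 3

3


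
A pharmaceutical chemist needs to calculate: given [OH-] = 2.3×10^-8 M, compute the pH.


pOH = -log10([OH-]) = -log10(2.3×10^-8)
= 8 - log10(2.3) = 7.64
pH = 14 - pOH = 14 - 7.64 = 6.36

6.36


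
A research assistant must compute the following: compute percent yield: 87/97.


% yield = actual/theoretical × 100
= 87/97 × 100
= 89.69%

89.69%


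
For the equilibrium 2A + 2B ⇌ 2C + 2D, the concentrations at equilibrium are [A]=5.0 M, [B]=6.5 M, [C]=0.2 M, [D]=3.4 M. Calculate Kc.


Kc = [C]^2[D]^2/([A]^2[B]^2)
= (0.2^2 × 3.4^2)/(5.0^2 × 6.5^2)
= 0.4624/1056.25
= 4.378×10^-4

4.378×10^-4


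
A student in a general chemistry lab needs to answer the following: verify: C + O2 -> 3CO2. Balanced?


Equation: C + O2 -> 3CO2
Check atoms: C: 1≠3, O: 2≠6
Not balanced

No, not balanced


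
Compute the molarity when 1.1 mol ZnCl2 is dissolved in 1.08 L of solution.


M = n/V = 1.1/1.08 = 1.019 mol/L

1.019 M


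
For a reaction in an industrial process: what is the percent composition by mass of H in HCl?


M(HCl) = 1×1.008 + 1×35.45 = 36.458 g/mol
Mass of H = 1 × 1.008 = 1.008 g/mol
% H = 1.008/36.458 × 100 = 2.76%

2.76%


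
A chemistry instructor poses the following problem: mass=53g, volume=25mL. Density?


ρ = mass/volume
= 53/25
= 2.12 g/mL

2.12 g/mL


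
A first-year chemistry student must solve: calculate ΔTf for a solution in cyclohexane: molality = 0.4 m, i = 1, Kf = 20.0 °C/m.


ΔTf = Kf × m × i
= 20.0 × 0.4 × 1
= 8.0 °C

8.0 °C


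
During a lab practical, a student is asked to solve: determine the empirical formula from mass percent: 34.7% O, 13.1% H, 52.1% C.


Assume 100 g sample. Moles of each element:
  O: 34.7/16.0 = 2.169 mol
  H: 13.1/1.008 = 12.996 mol
  C: 52.1/12.01 = 4.338 mol
Divide by smallest (2.169):
  O: 2.169/2.169 = 1.0
  H: 12.996/2.169 = 5.99
  C: 4.338/2.169 = 2.0
Empirical formula: C2H6O

C2H6O


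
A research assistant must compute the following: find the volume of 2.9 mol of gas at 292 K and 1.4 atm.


PV = nRT  (R = 0.08206 L·atm/(mol·K))
V = nRT/P = 2.9×0.08206×292/1.4
= 49.635 L

49.635 L


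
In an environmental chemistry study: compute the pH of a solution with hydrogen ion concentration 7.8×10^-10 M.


pH = -log10([H+]) = -log10(7.8×10^-10)
= 10 - log10(7.8)
= 10 - 0.89
= 9.11

9.11


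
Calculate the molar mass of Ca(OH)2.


M(Ca(OH)2) = 1×40.08 + 2×16.0 + 2×1.008
= 40.08 + 32.0 + 2.02
= 74.1 g/mol

74.1 g/mol


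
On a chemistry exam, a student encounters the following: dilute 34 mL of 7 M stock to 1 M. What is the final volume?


C1V1 = C2V2
7 × 34 = 1 × V2
V2 = 238/1 = 238.0 mL

238.0 mL


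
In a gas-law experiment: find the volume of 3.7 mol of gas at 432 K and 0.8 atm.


PV = nRT  (R = 0.08206 L·atm/(mol·K))
V = nRT/P = 3.7×0.08206×432/0.8
= 163.956 L

163.956 L


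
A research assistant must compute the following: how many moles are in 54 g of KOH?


M(KOH) = 56.11 g/mol
n = mass/M = 54/56.11 = 0.9624 mol

0.9624 mol


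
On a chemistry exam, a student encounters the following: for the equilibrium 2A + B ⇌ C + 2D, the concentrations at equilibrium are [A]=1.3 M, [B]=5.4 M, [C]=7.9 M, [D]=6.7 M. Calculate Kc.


Kc = [C][D]^2/([A]^2[B])
= (7.9^1 × 6.7^2)/(1.3^2 × 5.4^1)
= 354.631/9.126
= 38.86

38.86


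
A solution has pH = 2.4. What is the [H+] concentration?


[H+] = 10^(-pH) = 10^(-2.4)
= 3.98×10^-3 M

3.98×10^-3 M


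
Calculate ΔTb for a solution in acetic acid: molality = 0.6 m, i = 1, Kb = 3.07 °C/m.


ΔTb = Kb × m × i
= 3.07 × 0.6 × 1
= 1.842 °C

1.842 °C


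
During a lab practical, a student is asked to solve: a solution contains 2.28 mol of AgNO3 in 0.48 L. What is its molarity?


M = n/V = 2.28/0.48 = 4.750 mol/L

4.750 M


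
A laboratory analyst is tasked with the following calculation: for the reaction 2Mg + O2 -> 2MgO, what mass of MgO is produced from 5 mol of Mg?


Mole ratio MgO:Mg = 2:2
n(MgO) = 5 × 2/2 = 5.000 mol
mass = 5.000 × 40.31 = 201.55 g

201.55 g


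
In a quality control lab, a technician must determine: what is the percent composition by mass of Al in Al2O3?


M(Al2O3) = 2×26.98 + 3×16.0 = 101.96 g/mol
Mass of Al = 2 × 26.98 = 53.96 g/mol
% Al = 53.96/101.96 × 100 = 52.92%

52.92%


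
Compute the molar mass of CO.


M(CO) = 1×12.01 + 1×16.0
= 12.01 + 16.0
= 28.01 g/mol

28.01 g/mol


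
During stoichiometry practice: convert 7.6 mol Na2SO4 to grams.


M(Na2SO4) = 142.05 g/mol
mass = n × M = 7.6 × 142.05 = 1079.58 g

1079.58 g


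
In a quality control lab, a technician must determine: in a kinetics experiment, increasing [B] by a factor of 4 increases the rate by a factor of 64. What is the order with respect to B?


rate ∝ [B]^n
4^n = 64 → n = 3
Order in B: 3

3


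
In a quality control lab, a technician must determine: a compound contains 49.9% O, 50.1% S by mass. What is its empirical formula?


Assume 100 g sample. Moles of each element:
  O: 49.9/16.0 = 3.119 mol
  S: 50.1/32.07 = 1.562 mol
Divide by smallest (1.562):
  O: 3.119/1.562 = 2.0
  S: 1.562/1.562 = 1.0
Empirical formula: SO2

SO2


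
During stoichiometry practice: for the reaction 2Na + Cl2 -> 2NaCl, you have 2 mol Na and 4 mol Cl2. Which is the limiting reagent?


Mole ratio available / coefficient:
  Na: 2/2 = 1.000
  Cl2: 4/1 = 4.000
Smaller ratio is limiting.

Na


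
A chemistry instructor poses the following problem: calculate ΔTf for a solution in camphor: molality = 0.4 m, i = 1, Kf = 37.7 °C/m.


ΔTf = Kf × m × i
= 37.7 × 0.4 × 1
= 15.08 °C

15.08 °C


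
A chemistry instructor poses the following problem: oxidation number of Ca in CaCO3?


Group 2 metal: +2
Oxidation number: +2

+2


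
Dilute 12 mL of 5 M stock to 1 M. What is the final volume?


C1V1 = C2V2
5 × 12 = 1 × V2
V2 = 60/1 = 60.0 mL

60.0 mL


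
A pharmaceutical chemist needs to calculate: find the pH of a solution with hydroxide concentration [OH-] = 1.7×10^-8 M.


pOH = -log10([OH-]) = -log10(1.7×10^-8)
= 8 - log10(1.7) = 7.77
pH = 14 - pOH = 14 - 7.77 = 6.23

6.23


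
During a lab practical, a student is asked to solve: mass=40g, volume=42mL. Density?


ρ = mass/volume
= 40/42
= 0.952 g/mL

0.952 g/mL


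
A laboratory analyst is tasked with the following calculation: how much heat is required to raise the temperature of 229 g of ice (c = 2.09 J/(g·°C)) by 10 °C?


q = mcΔT = 229 × 2.09 × 10
= 4786.10 J

4786.10 J


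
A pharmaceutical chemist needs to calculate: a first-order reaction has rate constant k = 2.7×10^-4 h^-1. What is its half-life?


t½ = ln2/k = 0.693147/(2.7×10^-4 h^-1)
= 2567 h

2567 h


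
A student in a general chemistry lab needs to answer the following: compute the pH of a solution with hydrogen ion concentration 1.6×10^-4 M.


pH = -log10([H+]) = -log10(1.6×10^-4)
= 4 - log10(1.6)
= 4 - 0.2
= 3.8

3.8


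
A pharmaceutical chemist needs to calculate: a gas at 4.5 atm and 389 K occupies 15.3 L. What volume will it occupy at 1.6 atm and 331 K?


P1V1/T1 = P2V2/T2
V2 = P1V1T2/(T1P2)
= 4.5×15.3×331/(389×1.6)
= 36.615 L

36.615 L


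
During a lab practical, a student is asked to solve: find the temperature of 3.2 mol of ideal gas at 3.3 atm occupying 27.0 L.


PV = nRT  (R = 0.08206 L·atm/(mol·K))
T = PV/(nR) = 3.3×27.0/(3.2×0.08206)
= 89.10/0.262592
= 339.31 K

339.31 K


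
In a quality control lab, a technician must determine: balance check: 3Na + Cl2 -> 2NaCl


Equation: 3Na + Cl2 -> 2NaCl
Check atoms: Cl: 2=2, Na: 3≠2
Not balanced

No, not balanced


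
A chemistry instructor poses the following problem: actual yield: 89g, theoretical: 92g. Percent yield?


% yield = actual/theoretical × 100
= 89/92 × 100
= 96.74%

96.74%


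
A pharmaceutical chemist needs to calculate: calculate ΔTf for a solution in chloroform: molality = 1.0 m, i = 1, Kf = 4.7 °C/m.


ΔTf = Kf × m × i
= 4.7 × 1.0 × 1
= 4.7 °C

4.7 °C


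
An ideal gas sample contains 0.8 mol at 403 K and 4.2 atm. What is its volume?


PV = nRT  (R = 0.08206 L·atm/(mol·K))
V = nRT/P = 0.8×0.08206×403/4.2
= 6.299 L

6.299 L


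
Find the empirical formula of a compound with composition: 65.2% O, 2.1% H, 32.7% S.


Assume 100 g sample. Moles of each element:
  O: 65.2/16.0 = 4.075 mol
  H: 2.1/1.008 = 2.083 mol
  S: 32.7/32.07 = 1.02 mol
Divide by smallest (1.02):
  O: 4.075/1.02 = 4.0
  H: 2.083/1.02 = 2.04
  S: 1.02/1.02 = 1.0
Empirical formula: H2SO4

H2SO4


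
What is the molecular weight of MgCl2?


M(MgCl2) = 1×24.31 + 2×35.45
= 24.31 + 70.9
= 95.21 g/mol

95.21 g/mol


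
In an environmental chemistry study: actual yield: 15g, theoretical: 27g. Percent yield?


% yield = actual/theoretical × 100
= 15/27 × 100
= 55.56%

55.56%


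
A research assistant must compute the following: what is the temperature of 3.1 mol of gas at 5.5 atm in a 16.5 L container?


PV = nRT  (R = 0.08206 L·atm/(mol·K))
T = PV/(nR) = 5.5×16.5/(3.1×0.08206)
= 90.75/0.254386
= 356.74 K

356.74 K


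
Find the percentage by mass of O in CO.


M(CO) = 1×12.01 + 1×16.0 = 28.01 g/mol
Mass of O = 1 × 16.0 = 16.00 g/mol
% O = 16.00/28.01 × 100 = 57.12%

57.12%


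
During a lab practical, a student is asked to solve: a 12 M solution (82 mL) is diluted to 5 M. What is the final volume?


C1V1 = C2V2
12 × 82 = 5 × V2
V2 = 984/5 = 196.8 mL

196.8 mL


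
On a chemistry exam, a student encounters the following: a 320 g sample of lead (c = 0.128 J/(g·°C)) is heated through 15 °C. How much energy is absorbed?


q = mcΔT = 320 × 0.128 × 15
= 614.40 J

614.40 J


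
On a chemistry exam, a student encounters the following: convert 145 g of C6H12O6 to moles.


M(C6H12O6) = 180.16 g/mol
n = mass/M = 145/180.16 = 0.8048 mol

0.8048 mol


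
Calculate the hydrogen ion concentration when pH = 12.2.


[H+] = 10^(-pH) = 10^(-12.2)
= 6.31×10^-13 M

6.31×10^-13 M


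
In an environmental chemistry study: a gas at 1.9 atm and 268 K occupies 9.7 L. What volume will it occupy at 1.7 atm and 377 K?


P1V1/T1 = P2V2/T2
V2 = P1V1T2/(T1P2)
= 1.9×9.7×377/(268×1.7)
= 15.25 L

15.25 L


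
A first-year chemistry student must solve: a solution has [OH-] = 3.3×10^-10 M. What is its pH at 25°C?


pOH = -log10([OH-]) = -log10(3.3×10^-10)
= 10 - log10(3.3) = 9.48
pH = 14 - pOH = 14 - 9.48 = 4.52

4.52


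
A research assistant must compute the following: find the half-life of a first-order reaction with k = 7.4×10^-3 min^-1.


t½ = ln2/k = 0.693147/(7.4×10^-3 min^-1)
= 93.67 min

93.67 min


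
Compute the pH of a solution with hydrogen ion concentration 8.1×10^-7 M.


pH = -log10([H+]) = -log10(8.1×10^-7)
= 7 - log10(8.1)
= 7 - 0.91
= 6.09

6.09


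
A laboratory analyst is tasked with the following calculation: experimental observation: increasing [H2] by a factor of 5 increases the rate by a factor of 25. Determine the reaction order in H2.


rate ∝ [H2]^n
5^n = 25 → n = 2
Order in H2: 2

2


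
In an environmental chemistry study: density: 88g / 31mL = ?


ρ = mass/volume
= 88/31
= 2.839 g/mL

2.839 g/mL


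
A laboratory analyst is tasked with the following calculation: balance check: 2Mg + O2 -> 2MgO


Equation: 2Mg + O2 -> 2MgO
Check atoms: Mg: 2=2, O: 2=2
Balanced

Yes, balanced


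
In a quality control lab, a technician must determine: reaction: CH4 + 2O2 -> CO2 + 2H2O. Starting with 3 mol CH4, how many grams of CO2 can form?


Mole ratio CO2:CH4 = 1:1
n(CO2) = 3 × 1/1 = 3.000 mol
mass = 3.000 × 44.01 = 132.03 g

132.03 g


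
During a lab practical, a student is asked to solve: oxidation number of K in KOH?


Group 1 metal: +1
Oxidation number: +1

+1


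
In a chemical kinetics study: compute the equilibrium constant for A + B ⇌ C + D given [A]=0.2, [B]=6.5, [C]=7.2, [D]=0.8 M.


Kc = [C][D]/([A][B])
= (7.2^1 × 0.8^1)/(0.2^1 × 6.5^1)
= 5.76/1.3
= 4.431

4.431


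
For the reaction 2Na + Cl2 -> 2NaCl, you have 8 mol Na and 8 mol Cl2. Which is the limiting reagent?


Mole ratio available / coefficient:
  Na: 8/2 = 4.000
  Cl2: 8/1 = 8.000
Smaller ratio is limiting.

Na


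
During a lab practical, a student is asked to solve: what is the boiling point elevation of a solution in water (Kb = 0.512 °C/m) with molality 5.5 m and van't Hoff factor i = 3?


ΔTb = Kb × m × i
= 0.512 × 5.5 × 3
= 8.448 °C

8.448 °C


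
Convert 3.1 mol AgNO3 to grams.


M(AgNO3) = 169.88 g/mol
mass = n × M = 3.1 × 169.88 = 526.63 g

526.63 g


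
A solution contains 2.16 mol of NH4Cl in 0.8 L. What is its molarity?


M = n/V = 2.16/0.8 = 2.700 mol/L

2.700 M


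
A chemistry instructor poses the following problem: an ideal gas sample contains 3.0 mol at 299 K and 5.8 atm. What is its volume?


PV = nRT  (R = 0.08206 L·atm/(mol·K))
V = nRT/P = 3.0×0.08206×299/5.8
= 12.691 L

12.691 L


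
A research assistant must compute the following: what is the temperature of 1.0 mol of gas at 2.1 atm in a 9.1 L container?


PV = nRT  (R = 0.08206 L·atm/(mol·K))
T = PV/(nR) = 2.1×9.1/(1.0×0.08206)
= 19.11/0.082060
= 232.88 K

232.88 K


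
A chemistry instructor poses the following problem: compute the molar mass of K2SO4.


M(K2SO4) = 2×39.1 + 1×32.07 + 4×16.0
= 78.2 + 32.07 + 64.0
= 174.27 g/mol

174.27 g/mol


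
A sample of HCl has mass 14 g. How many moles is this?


M(HCl) = 36.46 g/mol
n = mass/M = 14/36.46 = 0.384 mol

0.384 mol


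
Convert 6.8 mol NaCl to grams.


M(NaCl) = 58.44 g/mol
mass = n × M = 6.8 × 58.44 = 397.39 g

397.39 g


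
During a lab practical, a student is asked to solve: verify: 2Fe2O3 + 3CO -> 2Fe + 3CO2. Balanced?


Equation: 2Fe2O3 + 3CO -> 2Fe + 3CO2
Check atoms: C: 3=3, Fe: 4≠2, O: 9≠6
Not balanced

No, not balanced


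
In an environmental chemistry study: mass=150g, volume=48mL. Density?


ρ = mass/volume
= 150/48
= 3.125 g/mL

3.125 g/mL


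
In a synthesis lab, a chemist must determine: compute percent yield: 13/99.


% yield = actual/theoretical × 100
= 13/99 × 100
= 13.13%

13.13%


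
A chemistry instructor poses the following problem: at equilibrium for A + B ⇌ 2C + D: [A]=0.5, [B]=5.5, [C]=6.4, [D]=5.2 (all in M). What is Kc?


Kc = [C]^2[D]/([A][B])
= (6.4^2 × 5.2^1)/(0.5^1 × 5.5^1)
= 212.992/2.75
= 77.45

77.45


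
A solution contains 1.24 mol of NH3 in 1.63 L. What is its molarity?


M = n/V = 1.24/1.63 = 0.761 mol/L

0.761 M


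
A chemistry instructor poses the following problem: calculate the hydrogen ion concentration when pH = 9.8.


[H+] = 10^(-pH) = 10^(-9.8)
= 1.58×10^-10 M

1.58×10^-10 M


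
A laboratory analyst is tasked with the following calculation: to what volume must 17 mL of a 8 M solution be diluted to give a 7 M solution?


C1V1 = C2V2
8 × 17 = 7 × V2
V2 = 136/7 = 19.43 mL

19.43 mL


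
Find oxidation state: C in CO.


x + (-2) = 0, so x = +2
Oxidation number: +2

+2


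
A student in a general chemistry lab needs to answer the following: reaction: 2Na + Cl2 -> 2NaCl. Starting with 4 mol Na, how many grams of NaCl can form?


Mole ratio NaCl:Na = 2:2
n(NaCl) = 4 × 2/2 = 4.000 mol
mass = 4.000 × 58.44 = 233.76 g

233.76 g


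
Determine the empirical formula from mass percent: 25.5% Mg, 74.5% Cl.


Assume 100 g sample. Moles of each element:
  Mg: 25.5/24.31 = 1.049 mol
  Cl: 74.5/35.45 = 2.102 mol
Divide by smallest (1.049):
  Mg: 1.049/1.049 = 1.0
  Cl: 2.102/1.049 = 2.0
Empirical formula: MgCl2

MgCl2


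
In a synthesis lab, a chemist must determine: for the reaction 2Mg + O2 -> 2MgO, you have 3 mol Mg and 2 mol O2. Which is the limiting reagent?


Mole ratio available / coefficient:
  Mg: 3/2 = 1.500
  O2: 2/1 = 2.000
Smaller ratio is limiting.

Mg


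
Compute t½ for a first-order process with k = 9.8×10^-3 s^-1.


t½ = ln2/k = 0.693147/(9.8×10^-3 s^-1)
= 70.73 s

70.73 s
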